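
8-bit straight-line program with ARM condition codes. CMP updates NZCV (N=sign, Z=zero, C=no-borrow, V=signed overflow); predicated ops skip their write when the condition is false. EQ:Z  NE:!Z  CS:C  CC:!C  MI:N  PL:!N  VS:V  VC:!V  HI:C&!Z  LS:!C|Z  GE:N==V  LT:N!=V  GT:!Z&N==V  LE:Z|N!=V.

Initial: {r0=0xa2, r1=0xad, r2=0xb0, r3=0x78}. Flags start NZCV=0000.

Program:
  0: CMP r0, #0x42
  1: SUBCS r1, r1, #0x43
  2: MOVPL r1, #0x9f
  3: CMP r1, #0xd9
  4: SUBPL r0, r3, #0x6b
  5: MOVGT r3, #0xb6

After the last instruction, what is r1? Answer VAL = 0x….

[0] flags=0011 → (cmp)
[1] flags=0011 CS?T → r1=0x6a
[2] flags=0011 PL?T → r1=0x9f
[3] flags=1000 → (cmp)
[4] flags=1000 PL?F → skip
[5] flags=1000 GT?F → skip

VAL = 0x9f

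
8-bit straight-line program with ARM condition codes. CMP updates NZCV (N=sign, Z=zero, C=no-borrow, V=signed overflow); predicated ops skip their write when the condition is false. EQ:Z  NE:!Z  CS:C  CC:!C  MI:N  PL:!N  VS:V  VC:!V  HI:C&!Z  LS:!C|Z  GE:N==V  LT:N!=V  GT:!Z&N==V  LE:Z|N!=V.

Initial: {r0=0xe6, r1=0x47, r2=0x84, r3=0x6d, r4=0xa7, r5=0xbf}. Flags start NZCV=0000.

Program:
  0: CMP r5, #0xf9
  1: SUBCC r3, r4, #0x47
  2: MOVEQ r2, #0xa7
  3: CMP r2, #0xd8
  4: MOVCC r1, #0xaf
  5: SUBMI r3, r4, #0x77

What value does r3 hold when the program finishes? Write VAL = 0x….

VAL = 0x30

[0] flags=1000 → (cmp)
[1] flags=1000 CC?T → r3=0x60
[2] flags=1000 EQ?F → skip
[3] flags=1000 → (cmp)
[4] flags=1000 CC?T → r1=0xaf
[5] flags=1000 MI?T → r3=0x30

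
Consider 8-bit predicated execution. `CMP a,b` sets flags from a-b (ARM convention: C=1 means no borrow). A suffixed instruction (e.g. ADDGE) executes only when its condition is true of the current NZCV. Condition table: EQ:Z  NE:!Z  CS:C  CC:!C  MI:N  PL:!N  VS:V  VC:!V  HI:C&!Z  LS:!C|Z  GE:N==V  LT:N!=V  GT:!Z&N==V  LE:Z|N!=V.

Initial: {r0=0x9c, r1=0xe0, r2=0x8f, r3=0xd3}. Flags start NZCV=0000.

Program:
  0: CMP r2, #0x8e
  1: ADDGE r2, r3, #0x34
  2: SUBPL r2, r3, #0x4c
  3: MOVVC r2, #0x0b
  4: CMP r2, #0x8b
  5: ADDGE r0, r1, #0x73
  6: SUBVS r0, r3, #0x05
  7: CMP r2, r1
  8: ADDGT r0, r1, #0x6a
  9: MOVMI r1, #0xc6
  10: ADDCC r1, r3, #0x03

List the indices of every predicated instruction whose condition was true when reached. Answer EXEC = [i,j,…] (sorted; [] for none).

[0] flags=0010 → (cmp)
[1] flags=0010 GE?T → r2=0x07
[2] flags=0010 PL?T → r2=0x87
[3] flags=0010 VC?T → r2=0x0b
[4] flags=1001 → (cmp)
[5] flags=1001 GE?T → r0=0x53
[6] flags=1001 VS?T → r0=0xce
[7] flags=0000 → (cmp)
[8] flags=0000 GT?T → r0=0x4a
[9] flags=0000 MI?F → skip
[10] flags=0000 CC?T → r1=0xd6

EXEC = [1,2,3,5,6,8,10]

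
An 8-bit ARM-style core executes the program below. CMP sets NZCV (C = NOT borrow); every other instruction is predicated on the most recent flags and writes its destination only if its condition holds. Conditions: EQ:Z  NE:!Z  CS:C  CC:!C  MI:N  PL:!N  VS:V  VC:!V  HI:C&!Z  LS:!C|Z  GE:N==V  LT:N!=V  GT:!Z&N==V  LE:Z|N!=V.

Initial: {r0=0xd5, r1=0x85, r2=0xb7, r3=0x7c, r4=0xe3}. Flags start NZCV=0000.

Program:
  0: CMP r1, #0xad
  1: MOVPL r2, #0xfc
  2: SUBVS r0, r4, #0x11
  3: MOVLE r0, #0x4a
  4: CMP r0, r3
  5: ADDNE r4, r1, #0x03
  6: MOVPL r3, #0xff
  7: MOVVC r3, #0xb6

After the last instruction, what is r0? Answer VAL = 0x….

0: ✓ CMP  NZCV=1000
1: · MOVPL
2: · SUBVS
3: ✓ MOVLE  r0←0x4a
4: ✓ CMP  NZCV=1000
5: ✓ ADDNE  r4←0x88
6: · MOVPL
7: ✓ MOVVC  r3←0xb6

VAL = 0x4a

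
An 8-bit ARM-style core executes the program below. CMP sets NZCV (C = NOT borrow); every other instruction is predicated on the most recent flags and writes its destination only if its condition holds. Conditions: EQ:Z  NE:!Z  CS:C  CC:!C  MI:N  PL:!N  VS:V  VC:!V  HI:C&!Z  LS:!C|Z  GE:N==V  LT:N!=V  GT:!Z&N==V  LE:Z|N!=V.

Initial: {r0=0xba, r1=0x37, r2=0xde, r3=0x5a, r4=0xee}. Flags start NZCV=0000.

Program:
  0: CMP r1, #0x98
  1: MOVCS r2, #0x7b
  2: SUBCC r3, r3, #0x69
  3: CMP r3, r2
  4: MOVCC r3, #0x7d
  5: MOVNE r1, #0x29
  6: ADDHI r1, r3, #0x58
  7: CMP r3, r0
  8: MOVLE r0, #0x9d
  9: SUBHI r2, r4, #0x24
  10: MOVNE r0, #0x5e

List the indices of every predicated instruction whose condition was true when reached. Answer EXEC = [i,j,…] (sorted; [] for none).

EXEC = [2,5,6,9,10]

0: ✓ CMP  NZCV=1001
1: · MOVCS
2: ✓ SUBCC  r3←0xf1
3: ✓ CMP  NZCV=0010
4: · MOVCC
5: ✓ MOVNE  r1←0x29
6: ✓ ADDHI  r1←0x49
7: ✓ CMP  NZCV=0010
8: · MOVLE
9: ✓ SUBHI  r2←0xca
10: ✓ MOVNE  r0←0x5e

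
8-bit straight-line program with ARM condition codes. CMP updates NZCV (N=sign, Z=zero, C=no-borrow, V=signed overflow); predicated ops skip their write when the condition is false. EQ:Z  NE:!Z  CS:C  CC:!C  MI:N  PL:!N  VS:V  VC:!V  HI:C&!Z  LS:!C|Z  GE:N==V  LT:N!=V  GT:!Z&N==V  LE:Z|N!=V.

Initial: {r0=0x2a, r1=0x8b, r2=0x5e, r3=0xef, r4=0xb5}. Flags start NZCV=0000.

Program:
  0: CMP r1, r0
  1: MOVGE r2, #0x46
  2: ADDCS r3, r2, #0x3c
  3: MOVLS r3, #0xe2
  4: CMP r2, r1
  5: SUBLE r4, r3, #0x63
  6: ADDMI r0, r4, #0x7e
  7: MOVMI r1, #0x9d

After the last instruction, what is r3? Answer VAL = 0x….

[0] flags=0011 → (cmp)
[1] flags=0011 GE?F → skip
[2] flags=0011 CS?T → r3=0x9a
[3] flags=0011 LS?F → skip
[4] flags=1001 → (cmp)
[5] flags=1001 LE?F → skip
[6] flags=1001 MI?T → r0=0x33
[7] flags=1001 MI?T → r1=0x9d

VAL = 0x9a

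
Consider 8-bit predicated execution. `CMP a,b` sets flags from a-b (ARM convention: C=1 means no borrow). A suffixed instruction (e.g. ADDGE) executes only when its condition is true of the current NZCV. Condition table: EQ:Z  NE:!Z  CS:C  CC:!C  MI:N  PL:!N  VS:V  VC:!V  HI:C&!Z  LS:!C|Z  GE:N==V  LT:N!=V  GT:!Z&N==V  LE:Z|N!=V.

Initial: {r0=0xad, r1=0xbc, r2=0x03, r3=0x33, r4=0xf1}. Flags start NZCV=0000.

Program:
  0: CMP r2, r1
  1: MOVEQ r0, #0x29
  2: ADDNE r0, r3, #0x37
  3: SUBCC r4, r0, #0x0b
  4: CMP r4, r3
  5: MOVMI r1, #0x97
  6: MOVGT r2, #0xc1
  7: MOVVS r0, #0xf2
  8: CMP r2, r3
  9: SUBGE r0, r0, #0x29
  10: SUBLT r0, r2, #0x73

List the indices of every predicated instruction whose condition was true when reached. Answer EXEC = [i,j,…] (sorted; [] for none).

EXEC = [2,3,6,10]

[0] flags=0000 → (cmp)
[1] flags=0000 EQ?F → skip
[2] flags=0000 NE?T → r0=0x6a
[3] flags=0000 CC?T → r4=0x5f
[4] flags=0010 → (cmp)
[5] flags=0010 MI?F → skip
[6] flags=0010 GT?T → r2=0xc1
[7] flags=0010 VS?F → skip
[8] flags=1010 → (cmp)
[9] flags=1010 GE?F → skip
[10] flags=1010 LT?T → r0=0x4e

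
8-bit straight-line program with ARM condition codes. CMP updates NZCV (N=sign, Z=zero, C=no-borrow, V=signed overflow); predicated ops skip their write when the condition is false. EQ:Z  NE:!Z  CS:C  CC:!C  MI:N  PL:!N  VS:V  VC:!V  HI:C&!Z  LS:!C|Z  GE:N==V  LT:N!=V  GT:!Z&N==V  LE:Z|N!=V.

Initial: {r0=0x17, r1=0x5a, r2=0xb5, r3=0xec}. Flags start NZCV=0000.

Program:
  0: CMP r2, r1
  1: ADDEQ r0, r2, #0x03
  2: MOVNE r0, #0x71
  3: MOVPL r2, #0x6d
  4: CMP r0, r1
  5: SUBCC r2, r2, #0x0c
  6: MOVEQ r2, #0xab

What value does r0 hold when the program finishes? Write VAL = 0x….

VAL = 0x71

[0] flags=0011 → (cmp)
[1] flags=0011 EQ?F → skip
[2] flags=0011 NE?T → r0=0x71
[3] flags=0011 PL?T → r2=0x6d
[4] flags=0010 → (cmp)
[5] flags=0010 CC?F → skip
[6] flags=0010 EQ?F → skip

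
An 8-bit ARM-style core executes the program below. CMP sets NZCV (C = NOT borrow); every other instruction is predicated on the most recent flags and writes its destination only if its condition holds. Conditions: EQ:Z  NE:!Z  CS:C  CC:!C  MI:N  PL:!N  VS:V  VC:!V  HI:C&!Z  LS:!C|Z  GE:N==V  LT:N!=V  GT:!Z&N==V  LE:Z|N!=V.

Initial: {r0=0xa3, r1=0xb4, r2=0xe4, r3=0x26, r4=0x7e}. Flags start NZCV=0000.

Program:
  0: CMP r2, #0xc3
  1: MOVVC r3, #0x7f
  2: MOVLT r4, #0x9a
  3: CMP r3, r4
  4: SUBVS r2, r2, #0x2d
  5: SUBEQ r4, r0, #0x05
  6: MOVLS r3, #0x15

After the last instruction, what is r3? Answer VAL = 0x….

VAL = 0x7f

0: ✓ CMP  NZCV=0010
1: ✓ MOVVC  r3←0x7f
2: · MOVLT
3: ✓ CMP  NZCV=0010
4: · SUBVS
5: · SUBEQ
6: · MOVLS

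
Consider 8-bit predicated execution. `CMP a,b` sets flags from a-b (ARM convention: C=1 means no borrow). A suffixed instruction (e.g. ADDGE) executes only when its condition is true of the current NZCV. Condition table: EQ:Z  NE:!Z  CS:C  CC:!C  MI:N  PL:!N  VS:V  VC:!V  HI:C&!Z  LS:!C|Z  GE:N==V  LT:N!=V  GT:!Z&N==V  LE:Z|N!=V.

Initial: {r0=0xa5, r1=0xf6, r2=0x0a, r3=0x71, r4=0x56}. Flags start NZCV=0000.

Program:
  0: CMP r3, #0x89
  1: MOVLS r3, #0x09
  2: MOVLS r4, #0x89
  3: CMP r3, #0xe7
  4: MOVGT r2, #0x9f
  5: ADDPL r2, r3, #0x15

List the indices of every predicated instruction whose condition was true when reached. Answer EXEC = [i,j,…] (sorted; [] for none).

EXEC = [1,2,4,5]

0: ✓ CMP  NZCV=1001
1: ✓ MOVLS  r3←0x09
2: ✓ MOVLS  r4←0x89
3: ✓ CMP  NZCV=0000
4: ✓ MOVGT  r2←0x9f
5: ✓ ADDPL  r2←0x1e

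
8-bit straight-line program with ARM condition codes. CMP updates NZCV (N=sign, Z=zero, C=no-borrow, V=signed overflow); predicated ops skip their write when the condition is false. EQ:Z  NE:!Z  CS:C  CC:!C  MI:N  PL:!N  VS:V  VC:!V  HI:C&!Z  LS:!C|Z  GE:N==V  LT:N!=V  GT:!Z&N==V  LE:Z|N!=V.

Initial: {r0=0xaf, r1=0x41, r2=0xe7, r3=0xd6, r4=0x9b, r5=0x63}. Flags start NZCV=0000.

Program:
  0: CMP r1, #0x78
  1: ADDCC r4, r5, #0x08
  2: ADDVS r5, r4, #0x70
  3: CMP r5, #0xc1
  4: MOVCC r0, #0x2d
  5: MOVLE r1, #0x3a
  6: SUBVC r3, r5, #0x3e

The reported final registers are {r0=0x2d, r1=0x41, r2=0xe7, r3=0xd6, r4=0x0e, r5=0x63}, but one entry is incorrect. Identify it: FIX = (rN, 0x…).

FIX = (r4, 0x6b)

0: ✓ CMP  NZCV=1000
1: ✓ ADDCC  r4←0x6b
2: · ADDVS
3: ✓ CMP  NZCV=1001
4: ✓ MOVCC  r0←0x2d
5: · MOVLE
6: · SUBVC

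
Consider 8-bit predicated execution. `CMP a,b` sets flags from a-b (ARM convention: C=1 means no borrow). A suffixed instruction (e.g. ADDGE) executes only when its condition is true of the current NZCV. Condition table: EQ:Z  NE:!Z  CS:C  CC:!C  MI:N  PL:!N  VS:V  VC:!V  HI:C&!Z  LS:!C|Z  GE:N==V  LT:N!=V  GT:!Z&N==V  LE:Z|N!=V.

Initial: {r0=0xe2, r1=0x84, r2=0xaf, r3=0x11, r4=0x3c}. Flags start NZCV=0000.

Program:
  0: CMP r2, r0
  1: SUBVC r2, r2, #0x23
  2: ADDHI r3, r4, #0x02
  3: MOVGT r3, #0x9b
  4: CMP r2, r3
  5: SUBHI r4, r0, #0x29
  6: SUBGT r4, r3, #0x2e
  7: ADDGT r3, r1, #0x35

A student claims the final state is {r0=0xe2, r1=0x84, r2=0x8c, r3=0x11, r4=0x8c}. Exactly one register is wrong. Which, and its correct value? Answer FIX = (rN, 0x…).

FIX = (r4, 0xb9)

[0] flags=1000 → (cmp)
[1] flags=1000 VC?T → r2=0x8c
[2] flags=1000 HI?F → skip
[3] flags=1000 GT?F → skip
[4] flags=0011 → (cmp)
[5] flags=0011 HI?T → r4=0xb9
[6] flags=0011 GT?F → skip
[7] flags=0011 GT?F → skip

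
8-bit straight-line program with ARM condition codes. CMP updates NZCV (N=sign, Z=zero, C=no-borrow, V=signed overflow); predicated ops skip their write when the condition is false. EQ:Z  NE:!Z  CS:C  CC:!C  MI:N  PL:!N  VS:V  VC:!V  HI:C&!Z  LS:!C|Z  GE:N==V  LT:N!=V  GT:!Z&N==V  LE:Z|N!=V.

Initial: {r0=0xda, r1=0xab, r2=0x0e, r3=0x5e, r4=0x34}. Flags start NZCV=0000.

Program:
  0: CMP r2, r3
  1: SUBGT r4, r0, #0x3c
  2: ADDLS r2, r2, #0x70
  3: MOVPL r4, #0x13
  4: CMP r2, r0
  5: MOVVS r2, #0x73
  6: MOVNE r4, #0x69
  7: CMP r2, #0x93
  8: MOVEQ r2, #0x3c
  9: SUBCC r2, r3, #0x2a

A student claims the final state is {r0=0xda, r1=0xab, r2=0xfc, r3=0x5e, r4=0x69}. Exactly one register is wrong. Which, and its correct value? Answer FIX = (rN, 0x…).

FIX = (r2, 0x34)

[0] flags=1000 → (cmp)
[1] flags=1000 GT?F → skip
[2] flags=1000 LS?T → r2=0x7e
[3] flags=1000 PL?F → skip
[4] flags=1001 → (cmp)
[5] flags=1001 VS?T → r2=0x73
[6] flags=1001 NE?T → r4=0x69
[7] flags=1001 → (cmp)
[8] flags=1001 EQ?F → skip
[9] flags=1001 CC?T → r2=0x34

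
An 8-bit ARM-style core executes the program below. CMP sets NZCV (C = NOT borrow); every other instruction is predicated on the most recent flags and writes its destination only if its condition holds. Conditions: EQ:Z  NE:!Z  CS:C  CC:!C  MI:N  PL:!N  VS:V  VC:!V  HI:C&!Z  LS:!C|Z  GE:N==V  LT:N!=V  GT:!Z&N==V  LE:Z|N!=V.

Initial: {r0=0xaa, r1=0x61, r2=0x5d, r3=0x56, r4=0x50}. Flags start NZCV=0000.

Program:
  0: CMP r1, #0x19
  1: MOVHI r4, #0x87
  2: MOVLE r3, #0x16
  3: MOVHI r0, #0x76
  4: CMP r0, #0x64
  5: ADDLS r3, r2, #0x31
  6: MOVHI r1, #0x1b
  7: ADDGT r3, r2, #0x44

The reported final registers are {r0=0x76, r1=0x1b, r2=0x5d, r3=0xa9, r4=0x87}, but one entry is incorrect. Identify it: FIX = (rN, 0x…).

FIX = (r3, 0xa1)

0: ✓ CMP  NZCV=0010
1: ✓ MOVHI  r4←0x87
2: · MOVLE
3: ✓ MOVHI  r0←0x76
4: ✓ CMP  NZCV=0010
5: · ADDLS
6: ✓ MOVHI  r1←0x1b
7: ✓ ADDGT  r3←0xa1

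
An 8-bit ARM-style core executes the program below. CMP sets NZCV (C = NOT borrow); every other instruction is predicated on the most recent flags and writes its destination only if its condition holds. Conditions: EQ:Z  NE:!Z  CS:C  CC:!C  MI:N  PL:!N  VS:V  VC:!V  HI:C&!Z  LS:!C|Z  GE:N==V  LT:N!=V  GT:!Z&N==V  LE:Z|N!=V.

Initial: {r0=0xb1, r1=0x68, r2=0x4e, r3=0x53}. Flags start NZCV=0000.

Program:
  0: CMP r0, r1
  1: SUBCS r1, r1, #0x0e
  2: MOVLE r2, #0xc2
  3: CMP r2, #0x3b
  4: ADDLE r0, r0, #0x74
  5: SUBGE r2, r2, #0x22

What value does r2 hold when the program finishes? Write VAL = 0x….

VAL = 0xc2

[0] flags=0011 → (cmp)
[1] flags=0011 CS?T → r1=0x5a
[2] flags=0011 LE?T → r2=0xc2
[3] flags=1010 → (cmp)
[4] flags=1010 LE?T → r0=0x25
[5] flags=1010 GE?F → skip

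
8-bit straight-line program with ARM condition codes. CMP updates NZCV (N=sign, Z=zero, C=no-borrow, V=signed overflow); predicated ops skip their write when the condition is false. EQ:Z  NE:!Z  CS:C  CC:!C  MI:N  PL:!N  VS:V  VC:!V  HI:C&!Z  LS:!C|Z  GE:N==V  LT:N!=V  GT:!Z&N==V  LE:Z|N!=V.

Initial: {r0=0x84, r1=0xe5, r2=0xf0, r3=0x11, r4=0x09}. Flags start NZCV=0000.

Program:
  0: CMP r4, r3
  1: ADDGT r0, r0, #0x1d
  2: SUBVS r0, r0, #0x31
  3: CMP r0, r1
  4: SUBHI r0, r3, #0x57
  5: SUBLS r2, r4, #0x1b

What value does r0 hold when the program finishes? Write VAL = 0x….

VAL = 0x84

0: ✓ CMP  NZCV=1000
1: · ADDGT
2: · SUBVS
3: ✓ CMP  NZCV=1000
4: · SUBHI
5: ✓ SUBLS  r2←0xee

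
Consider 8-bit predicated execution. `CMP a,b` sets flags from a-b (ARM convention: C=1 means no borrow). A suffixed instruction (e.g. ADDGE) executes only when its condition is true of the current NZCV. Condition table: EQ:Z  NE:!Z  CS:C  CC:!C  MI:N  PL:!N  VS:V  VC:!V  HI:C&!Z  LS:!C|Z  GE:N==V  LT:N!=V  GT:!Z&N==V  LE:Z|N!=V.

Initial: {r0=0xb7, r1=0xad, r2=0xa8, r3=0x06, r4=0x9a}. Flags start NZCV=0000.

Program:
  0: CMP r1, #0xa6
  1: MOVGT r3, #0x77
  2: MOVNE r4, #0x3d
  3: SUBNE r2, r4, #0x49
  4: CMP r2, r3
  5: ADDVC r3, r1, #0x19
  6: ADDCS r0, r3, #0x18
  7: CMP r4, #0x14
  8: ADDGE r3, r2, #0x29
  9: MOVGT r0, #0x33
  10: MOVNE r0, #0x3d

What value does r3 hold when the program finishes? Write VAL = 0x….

[0] flags=0010 → (cmp)
[1] flags=0010 GT?T → r3=0x77
[2] flags=0010 NE?T → r4=0x3d
[3] flags=0010 NE?T → r2=0xf4
[4] flags=0011 → (cmp)
[5] flags=0011 VC?F → skip
[6] flags=0011 CS?T → r0=0x8f
[7] flags=0010 → (cmp)
[8] flags=0010 GE?T → r3=0x1d
[9] flags=0010 GT?T → r0=0x33
[10] flags=0010 NE?T → r0=0x3d

VAL = 0x1d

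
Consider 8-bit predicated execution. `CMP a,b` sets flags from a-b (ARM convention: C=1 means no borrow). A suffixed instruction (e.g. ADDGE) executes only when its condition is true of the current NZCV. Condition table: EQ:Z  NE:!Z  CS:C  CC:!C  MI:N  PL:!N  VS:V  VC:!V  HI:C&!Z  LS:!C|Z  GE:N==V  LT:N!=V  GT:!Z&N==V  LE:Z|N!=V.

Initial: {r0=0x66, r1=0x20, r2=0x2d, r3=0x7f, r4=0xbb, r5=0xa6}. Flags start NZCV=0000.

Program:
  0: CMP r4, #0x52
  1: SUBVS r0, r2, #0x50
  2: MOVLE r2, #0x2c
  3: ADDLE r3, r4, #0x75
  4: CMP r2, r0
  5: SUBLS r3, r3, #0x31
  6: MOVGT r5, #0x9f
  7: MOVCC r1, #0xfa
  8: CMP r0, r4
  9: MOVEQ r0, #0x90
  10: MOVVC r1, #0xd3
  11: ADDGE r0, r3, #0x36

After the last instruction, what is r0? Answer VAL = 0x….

0: ✓ CMP  NZCV=0011
1: ✓ SUBVS  r0←0xdd
2: ✓ MOVLE  r2←0x2c
3: ✓ ADDLE  r3←0x30
4: ✓ CMP  NZCV=0000
5: ✓ SUBLS  r3←0xff
6: ✓ MOVGT  r5←0x9f
7: ✓ MOVCC  r1←0xfa
8: ✓ CMP  NZCV=0010
9: · MOVEQ
10: ✓ MOVVC  r1←0xd3
11: ✓ ADDGE  r0←0x35

VAL = 0x35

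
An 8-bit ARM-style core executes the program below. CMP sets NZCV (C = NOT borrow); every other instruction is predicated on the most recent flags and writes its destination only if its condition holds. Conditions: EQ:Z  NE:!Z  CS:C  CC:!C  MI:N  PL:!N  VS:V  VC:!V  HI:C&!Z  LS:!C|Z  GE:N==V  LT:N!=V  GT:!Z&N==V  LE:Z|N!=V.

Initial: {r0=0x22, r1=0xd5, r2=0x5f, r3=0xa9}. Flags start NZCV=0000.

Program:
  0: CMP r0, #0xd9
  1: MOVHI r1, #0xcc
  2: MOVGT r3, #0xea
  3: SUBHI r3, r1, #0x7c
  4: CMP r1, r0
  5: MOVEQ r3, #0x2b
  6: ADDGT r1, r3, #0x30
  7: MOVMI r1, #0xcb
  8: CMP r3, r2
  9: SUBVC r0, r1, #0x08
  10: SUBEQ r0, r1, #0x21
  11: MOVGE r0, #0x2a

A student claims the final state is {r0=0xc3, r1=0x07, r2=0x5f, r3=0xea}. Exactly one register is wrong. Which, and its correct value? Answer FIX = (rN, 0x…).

[0] flags=0000 → (cmp)
[1] flags=0000 HI?F → skip
[2] flags=0000 GT?T → r3=0xea
[3] flags=0000 HI?F → skip
[4] flags=1010 → (cmp)
[5] flags=1010 EQ?F → skip
[6] flags=1010 GT?F → skip
[7] flags=1010 MI?T → r1=0xcb
[8] flags=1010 → (cmp)
[9] flags=1010 VC?T → r0=0xc3
[10] flags=1010 EQ?F → skip
[11] flags=1010 GE?F → skip

FIX = (r1, 0xcb)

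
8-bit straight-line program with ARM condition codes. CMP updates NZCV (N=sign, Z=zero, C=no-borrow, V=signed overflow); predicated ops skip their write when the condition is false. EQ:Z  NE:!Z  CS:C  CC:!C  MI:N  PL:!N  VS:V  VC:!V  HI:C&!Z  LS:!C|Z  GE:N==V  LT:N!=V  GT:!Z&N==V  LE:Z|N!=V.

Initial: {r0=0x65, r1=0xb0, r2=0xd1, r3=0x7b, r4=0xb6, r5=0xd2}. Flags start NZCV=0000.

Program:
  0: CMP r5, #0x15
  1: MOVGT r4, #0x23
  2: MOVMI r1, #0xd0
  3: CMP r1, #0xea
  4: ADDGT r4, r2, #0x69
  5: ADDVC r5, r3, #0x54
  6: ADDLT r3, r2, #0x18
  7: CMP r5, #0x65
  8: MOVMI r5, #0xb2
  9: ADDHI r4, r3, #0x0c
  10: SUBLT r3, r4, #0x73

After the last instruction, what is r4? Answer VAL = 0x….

VAL = 0xf5

0: ✓ CMP  NZCV=1010
1: · MOVGT
2: ✓ MOVMI  r1←0xd0
3: ✓ CMP  NZCV=1000
4: · ADDGT
5: ✓ ADDVC  r5←0xcf
6: ✓ ADDLT  r3←0xe9
7: ✓ CMP  NZCV=0011
8: · MOVMI
9: ✓ ADDHI  r4←0xf5
10: ✓ SUBLT  r3←0x82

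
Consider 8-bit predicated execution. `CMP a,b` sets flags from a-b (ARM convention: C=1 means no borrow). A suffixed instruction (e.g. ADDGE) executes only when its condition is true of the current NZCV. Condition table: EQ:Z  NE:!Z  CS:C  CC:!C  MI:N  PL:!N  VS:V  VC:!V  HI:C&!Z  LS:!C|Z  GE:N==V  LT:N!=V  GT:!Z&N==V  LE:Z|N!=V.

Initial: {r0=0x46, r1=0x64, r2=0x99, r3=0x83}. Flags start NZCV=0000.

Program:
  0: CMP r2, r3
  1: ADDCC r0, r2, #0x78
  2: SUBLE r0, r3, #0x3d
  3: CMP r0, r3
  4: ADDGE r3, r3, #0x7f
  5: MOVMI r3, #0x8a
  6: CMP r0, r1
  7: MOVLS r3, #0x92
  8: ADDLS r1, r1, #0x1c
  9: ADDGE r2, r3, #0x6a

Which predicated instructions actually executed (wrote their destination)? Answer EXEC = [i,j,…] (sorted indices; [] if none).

0: ✓ CMP  NZCV=0010
1: · ADDCC
2: · SUBLE
3: ✓ CMP  NZCV=1001
4: ✓ ADDGE  r3←0x02
5: ✓ MOVMI  r3←0x8a
6: ✓ CMP  NZCV=1000
7: ✓ MOVLS  r3←0x92
8: ✓ ADDLS  r1←0x80
9: · ADDGE

EXEC = [4,5,7,8]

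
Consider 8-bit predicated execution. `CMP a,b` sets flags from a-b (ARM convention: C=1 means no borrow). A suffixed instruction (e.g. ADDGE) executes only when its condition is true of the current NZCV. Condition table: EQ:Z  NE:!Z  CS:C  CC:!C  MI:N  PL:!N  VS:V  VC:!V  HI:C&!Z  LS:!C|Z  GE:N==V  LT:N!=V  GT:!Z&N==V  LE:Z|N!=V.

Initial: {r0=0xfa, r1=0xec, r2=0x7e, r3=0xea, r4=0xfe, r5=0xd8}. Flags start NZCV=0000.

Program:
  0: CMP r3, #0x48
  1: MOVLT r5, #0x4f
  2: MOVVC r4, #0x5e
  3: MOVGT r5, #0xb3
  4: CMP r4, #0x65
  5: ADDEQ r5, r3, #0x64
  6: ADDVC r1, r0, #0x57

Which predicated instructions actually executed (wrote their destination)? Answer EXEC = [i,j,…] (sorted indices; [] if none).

0: ✓ CMP  NZCV=1010
1: ✓ MOVLT  r5←0x4f
2: ✓ MOVVC  r4←0x5e
3: · MOVGT
4: ✓ CMP  NZCV=1000
5: · ADDEQ
6: ✓ ADDVC  r1←0x51

EXEC = [1,2,6]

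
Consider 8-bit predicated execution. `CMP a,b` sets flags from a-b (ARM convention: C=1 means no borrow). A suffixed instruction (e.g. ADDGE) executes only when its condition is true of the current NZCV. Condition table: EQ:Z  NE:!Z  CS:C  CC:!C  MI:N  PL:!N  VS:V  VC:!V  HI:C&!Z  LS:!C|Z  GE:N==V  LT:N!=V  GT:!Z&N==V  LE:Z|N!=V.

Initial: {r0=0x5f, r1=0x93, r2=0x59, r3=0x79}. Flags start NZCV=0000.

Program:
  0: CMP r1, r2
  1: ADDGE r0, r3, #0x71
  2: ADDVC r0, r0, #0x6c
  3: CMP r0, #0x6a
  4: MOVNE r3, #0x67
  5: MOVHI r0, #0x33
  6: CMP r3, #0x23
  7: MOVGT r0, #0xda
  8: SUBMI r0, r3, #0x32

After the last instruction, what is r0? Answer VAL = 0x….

0: ✓ CMP  NZCV=0011
1: · ADDGE
2: · ADDVC
3: ✓ CMP  NZCV=1000
4: ✓ MOVNE  r3←0x67
5: · MOVHI
6: ✓ CMP  NZCV=0010
7: ✓ MOVGT  r0←0xda
8: · SUBMI

VAL = 0xda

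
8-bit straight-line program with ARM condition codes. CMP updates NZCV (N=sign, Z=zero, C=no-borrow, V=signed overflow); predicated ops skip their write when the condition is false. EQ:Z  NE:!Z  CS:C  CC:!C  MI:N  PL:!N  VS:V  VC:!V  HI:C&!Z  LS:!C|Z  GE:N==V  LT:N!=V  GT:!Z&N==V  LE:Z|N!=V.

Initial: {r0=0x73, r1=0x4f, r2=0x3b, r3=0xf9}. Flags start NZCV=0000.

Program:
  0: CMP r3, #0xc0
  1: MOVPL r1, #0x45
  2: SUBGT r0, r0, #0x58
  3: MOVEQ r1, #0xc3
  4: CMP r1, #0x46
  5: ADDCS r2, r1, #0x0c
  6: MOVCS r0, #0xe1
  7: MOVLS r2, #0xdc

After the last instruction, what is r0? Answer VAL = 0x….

0: ✓ CMP  NZCV=0010
1: ✓ MOVPL  r1←0x45
2: ✓ SUBGT  r0←0x1b
3: · MOVEQ
4: ✓ CMP  NZCV=1000
5: · ADDCS
6: · MOVCS
7: ✓ MOVLS  r2←0xdc

VAL = 0x1b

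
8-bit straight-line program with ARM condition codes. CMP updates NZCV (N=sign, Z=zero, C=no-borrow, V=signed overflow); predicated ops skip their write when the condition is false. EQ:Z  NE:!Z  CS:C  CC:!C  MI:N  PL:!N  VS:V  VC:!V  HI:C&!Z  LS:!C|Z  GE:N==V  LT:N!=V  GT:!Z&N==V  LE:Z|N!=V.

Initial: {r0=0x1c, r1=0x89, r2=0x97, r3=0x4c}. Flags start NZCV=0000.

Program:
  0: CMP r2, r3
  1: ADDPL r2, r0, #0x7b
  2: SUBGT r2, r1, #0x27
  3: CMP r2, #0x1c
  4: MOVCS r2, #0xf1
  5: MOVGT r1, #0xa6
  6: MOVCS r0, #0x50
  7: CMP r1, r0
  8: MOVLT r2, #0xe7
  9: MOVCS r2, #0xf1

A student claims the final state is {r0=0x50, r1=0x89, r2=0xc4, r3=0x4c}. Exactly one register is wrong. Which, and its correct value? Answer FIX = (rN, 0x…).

[0] flags=0011 → (cmp)
[1] flags=0011 PL?T → r2=0x97
[2] flags=0011 GT?F → skip
[3] flags=0011 → (cmp)
[4] flags=0011 CS?T → r2=0xf1
[5] flags=0011 GT?F → skip
[6] flags=0011 CS?T → r0=0x50
[7] flags=0011 → (cmp)
[8] flags=0011 LT?T → r2=0xe7
[9] flags=0011 CS?T → r2=0xf1

FIX = (r2, 0xf1)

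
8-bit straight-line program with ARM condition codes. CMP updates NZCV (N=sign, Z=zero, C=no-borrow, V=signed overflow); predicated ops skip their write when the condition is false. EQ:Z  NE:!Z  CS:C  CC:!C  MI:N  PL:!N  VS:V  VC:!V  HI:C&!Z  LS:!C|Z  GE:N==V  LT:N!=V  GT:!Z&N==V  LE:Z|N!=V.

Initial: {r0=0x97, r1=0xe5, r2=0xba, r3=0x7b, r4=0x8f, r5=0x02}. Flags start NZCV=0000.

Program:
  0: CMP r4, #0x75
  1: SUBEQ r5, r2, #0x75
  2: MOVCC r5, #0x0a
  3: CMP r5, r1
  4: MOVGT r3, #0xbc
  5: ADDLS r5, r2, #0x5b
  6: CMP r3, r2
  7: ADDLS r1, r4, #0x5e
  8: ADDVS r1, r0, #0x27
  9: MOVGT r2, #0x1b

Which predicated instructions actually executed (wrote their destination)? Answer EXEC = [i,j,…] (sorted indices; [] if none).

EXEC = [4,5,9]

0: ✓ CMP  NZCV=0011
1: · SUBEQ
2: · MOVCC
3: ✓ CMP  NZCV=0000
4: ✓ MOVGT  r3←0xbc
5: ✓ ADDLS  r5←0x15
6: ✓ CMP  NZCV=0010
7: · ADDLS
8: · ADDVS
9: ✓ MOVGT  r2←0x1b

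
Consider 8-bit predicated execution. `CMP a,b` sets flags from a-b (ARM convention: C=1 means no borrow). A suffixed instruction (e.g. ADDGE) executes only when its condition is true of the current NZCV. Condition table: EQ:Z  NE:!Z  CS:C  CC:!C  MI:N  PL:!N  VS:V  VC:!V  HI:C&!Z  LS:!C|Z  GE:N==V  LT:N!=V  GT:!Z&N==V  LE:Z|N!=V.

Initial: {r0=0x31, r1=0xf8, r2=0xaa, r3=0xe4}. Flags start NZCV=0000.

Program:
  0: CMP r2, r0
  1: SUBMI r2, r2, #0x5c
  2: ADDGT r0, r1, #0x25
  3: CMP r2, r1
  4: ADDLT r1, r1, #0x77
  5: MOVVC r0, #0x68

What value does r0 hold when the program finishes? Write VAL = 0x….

VAL = 0x68

0: ✓ CMP  NZCV=0011
1: · SUBMI
2: · ADDGT
3: ✓ CMP  NZCV=1000
4: ✓ ADDLT  r1←0x6f
5: ✓ MOVVC  r0←0x68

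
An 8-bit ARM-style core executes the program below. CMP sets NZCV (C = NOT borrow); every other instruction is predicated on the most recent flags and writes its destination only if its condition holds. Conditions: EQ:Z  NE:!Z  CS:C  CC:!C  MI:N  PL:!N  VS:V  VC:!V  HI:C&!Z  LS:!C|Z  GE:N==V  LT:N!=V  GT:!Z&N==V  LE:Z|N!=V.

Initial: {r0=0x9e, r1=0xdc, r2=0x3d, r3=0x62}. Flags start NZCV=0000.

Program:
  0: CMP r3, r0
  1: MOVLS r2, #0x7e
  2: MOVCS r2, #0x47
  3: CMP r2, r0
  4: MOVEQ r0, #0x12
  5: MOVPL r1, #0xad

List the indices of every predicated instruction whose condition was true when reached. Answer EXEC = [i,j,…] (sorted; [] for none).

0: ✓ CMP  NZCV=1001
1: ✓ MOVLS  r2←0x7e
2: · MOVCS
3: ✓ CMP  NZCV=1001
4: · MOVEQ
5: · MOVPL

EXEC = [1]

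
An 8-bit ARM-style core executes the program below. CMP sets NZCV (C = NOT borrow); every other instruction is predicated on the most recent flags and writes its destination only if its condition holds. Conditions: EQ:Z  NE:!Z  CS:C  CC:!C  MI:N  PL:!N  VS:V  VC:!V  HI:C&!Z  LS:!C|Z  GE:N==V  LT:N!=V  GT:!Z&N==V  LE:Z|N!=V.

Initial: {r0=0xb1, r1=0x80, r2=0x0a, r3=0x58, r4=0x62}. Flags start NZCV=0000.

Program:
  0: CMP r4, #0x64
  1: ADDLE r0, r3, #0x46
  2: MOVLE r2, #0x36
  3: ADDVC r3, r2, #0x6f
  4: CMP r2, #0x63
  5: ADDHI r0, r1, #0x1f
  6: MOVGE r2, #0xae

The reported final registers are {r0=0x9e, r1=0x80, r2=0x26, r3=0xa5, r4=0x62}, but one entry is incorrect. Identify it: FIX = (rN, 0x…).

[0] flags=1000 → (cmp)
[1] flags=1000 LE?T → r0=0x9e
[2] flags=1000 LE?T → r2=0x36
[3] flags=1000 VC?T → r3=0xa5
[4] flags=1000 → (cmp)
[5] flags=1000 HI?F → skip
[6] flags=1000 GE?F → skip

FIX = (r2, 0x36)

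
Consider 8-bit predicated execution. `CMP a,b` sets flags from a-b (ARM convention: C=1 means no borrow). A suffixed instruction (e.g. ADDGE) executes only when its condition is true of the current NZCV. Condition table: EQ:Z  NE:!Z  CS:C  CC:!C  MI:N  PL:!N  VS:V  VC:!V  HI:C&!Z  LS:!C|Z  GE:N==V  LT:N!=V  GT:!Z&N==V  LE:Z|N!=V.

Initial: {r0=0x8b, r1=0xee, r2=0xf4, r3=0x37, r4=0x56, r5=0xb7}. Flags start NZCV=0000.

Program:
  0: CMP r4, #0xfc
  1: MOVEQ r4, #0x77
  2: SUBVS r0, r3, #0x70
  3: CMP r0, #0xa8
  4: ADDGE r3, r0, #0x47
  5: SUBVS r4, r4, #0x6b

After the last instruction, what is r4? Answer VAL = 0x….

0: ✓ CMP  NZCV=0000
1: · MOVEQ
2: · SUBVS
3: ✓ CMP  NZCV=1000
4: · ADDGE
5: · SUBVS

VAL = 0x56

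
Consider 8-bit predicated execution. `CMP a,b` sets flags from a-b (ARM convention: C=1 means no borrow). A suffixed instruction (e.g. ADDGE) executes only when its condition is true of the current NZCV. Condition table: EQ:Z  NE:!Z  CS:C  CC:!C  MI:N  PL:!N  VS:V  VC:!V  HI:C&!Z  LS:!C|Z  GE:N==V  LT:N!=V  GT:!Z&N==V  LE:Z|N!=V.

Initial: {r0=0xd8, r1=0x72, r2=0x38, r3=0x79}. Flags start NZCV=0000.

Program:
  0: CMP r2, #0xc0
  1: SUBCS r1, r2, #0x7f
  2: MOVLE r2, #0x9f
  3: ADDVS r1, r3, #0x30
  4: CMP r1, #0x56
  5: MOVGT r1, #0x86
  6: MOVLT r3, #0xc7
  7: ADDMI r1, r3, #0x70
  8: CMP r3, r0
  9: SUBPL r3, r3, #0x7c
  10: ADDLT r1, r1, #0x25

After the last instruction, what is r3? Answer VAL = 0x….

VAL = 0x79

0: ✓ CMP  NZCV=0000
1: · SUBCS
2: · MOVLE
3: · ADDVS
4: ✓ CMP  NZCV=0010
5: ✓ MOVGT  r1←0x86
6: · MOVLT
7: · ADDMI
8: ✓ CMP  NZCV=1001
9: · SUBPL
10: · ADDLT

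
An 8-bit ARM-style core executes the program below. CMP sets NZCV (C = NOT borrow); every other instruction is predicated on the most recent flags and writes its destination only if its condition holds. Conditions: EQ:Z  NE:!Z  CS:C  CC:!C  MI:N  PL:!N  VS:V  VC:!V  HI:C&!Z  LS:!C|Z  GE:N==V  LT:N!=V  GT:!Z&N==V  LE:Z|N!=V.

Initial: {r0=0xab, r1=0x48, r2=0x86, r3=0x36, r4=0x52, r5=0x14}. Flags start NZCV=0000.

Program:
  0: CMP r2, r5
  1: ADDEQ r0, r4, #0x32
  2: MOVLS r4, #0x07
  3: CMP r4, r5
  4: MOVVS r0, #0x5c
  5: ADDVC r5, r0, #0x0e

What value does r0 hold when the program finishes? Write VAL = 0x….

VAL = 0xab

[0] flags=0011 → (cmp)
[1] flags=0011 EQ?F → skip
[2] flags=0011 LS?F → skip
[3] flags=0010 → (cmp)
[4] flags=0010 VS?F → skip
[5] flags=0010 VC?T → r5=0xb9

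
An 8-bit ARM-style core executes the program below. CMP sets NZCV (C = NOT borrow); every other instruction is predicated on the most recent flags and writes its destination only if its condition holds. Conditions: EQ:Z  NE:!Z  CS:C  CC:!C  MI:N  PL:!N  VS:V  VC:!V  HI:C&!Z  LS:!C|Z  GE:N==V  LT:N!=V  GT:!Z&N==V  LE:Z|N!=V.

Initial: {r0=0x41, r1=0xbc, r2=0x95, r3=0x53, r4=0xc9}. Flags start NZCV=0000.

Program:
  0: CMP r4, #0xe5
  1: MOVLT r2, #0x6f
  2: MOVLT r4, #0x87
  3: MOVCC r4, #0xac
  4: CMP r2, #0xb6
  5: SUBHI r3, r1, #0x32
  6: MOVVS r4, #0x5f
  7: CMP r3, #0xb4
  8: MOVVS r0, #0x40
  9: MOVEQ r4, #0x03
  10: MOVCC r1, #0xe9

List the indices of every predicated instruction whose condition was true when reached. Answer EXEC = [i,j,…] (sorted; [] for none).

[0] flags=1000 → (cmp)
[1] flags=1000 LT?T → r2=0x6f
[2] flags=1000 LT?T → r4=0x87
[3] flags=1000 CC?T → r4=0xac
[4] flags=1001 → (cmp)
[5] flags=1001 HI?F → skip
[6] flags=1001 VS?T → r4=0x5f
[7] flags=1001 → (cmp)
[8] flags=1001 VS?T → r0=0x40
[9] flags=1001 EQ?F → skip
[10] flags=1001 CC?T → r1=0xe9

EXEC = [1,2,3,6,8,10]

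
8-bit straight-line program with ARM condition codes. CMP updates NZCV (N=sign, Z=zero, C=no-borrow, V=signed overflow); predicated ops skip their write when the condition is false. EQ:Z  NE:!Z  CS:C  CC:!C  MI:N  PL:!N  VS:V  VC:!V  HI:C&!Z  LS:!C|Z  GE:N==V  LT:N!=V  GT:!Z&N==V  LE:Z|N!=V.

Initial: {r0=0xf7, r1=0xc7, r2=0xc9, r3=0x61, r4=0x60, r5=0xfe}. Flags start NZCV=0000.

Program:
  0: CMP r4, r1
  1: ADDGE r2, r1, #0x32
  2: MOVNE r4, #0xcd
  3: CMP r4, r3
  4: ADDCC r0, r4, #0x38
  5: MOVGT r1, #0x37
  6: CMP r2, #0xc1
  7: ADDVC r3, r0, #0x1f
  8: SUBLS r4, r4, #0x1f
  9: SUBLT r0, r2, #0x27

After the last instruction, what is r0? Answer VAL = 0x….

0: ✓ CMP  NZCV=1001
1: ✓ ADDGE  r2←0xf9
2: ✓ MOVNE  r4←0xcd
3: ✓ CMP  NZCV=0011
4: · ADDCC
5: · MOVGT
6: ✓ CMP  NZCV=0010
7: ✓ ADDVC  r3←0x16
8: · SUBLS
9: · SUBLT

VAL = 0xf7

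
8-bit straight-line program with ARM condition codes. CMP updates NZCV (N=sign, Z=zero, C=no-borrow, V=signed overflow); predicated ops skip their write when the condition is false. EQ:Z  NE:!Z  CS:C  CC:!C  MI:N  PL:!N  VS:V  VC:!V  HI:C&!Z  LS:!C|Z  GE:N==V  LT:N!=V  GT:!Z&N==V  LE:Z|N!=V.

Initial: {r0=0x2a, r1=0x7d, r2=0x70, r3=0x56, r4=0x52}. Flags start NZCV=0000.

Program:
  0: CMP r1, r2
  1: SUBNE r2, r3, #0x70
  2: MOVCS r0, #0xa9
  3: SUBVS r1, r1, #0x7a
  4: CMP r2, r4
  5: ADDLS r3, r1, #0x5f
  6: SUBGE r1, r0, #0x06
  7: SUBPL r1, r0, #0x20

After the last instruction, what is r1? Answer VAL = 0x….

VAL = 0x7d

0: ✓ CMP  NZCV=0010
1: ✓ SUBNE  r2←0xe6
2: ✓ MOVCS  r0←0xa9
3: · SUBVS
4: ✓ CMP  NZCV=1010
5: · ADDLS
6: · SUBGE
7: · SUBPL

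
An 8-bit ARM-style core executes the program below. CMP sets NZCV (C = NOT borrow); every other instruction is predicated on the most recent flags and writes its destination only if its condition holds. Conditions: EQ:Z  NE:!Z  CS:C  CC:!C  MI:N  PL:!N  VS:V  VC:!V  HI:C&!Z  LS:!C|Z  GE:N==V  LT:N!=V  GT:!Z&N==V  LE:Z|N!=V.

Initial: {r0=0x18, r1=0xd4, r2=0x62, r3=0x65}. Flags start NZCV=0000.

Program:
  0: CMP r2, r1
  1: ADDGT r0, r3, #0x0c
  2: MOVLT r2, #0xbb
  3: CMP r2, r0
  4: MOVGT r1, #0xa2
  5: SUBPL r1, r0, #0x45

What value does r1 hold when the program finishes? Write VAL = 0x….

VAL = 0xd4

[0] flags=1001 → (cmp)
[1] flags=1001 GT?T → r0=0x71
[2] flags=1001 LT?F → skip
[3] flags=1000 → (cmp)
[4] flags=1000 GT?F → skip
[5] flags=1000 PL?F → skip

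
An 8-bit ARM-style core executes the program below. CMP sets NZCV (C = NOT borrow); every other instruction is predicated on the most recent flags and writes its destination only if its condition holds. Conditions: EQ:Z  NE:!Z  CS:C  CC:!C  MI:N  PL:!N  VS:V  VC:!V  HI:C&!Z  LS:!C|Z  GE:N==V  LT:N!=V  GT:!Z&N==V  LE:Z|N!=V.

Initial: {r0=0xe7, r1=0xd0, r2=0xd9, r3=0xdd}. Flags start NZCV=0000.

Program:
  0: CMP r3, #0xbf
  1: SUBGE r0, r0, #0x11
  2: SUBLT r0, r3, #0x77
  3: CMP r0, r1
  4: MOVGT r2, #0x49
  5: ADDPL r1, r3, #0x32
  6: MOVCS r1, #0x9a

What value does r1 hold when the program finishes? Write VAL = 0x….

VAL = 0x9a

[0] flags=0010 → (cmp)
[1] flags=0010 GE?T → r0=0xd6
[2] flags=0010 LT?F → skip
[3] flags=0010 → (cmp)
[4] flags=0010 GT?T → r2=0x49
[5] flags=0010 PL?T → r1=0x0f
[6] flags=0010 CS?T → r1=0x9a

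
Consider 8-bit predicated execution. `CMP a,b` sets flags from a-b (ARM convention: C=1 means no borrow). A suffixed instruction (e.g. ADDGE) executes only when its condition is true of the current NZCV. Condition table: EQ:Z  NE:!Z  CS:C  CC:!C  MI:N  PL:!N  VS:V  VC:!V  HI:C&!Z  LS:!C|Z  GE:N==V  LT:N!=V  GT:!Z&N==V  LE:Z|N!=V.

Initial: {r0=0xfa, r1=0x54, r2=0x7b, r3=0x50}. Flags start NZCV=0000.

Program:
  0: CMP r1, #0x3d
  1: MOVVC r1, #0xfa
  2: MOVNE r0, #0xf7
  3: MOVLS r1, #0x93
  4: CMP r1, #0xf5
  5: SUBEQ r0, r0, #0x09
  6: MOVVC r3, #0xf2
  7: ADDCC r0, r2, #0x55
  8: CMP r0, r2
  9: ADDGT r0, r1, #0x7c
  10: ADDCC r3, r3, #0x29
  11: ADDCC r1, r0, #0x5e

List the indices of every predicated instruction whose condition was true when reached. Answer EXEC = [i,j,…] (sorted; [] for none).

EXEC = [1,2,6]

0: ✓ CMP  NZCV=0010
1: ✓ MOVVC  r1←0xfa
2: ✓ MOVNE  r0←0xf7
3: · MOVLS
4: ✓ CMP  NZCV=0010
5: · SUBEQ
6: ✓ MOVVC  r3←0xf2
7: · ADDCC
8: ✓ CMP  NZCV=0011
9: · ADDGT
10: · ADDCC
11: · ADDCC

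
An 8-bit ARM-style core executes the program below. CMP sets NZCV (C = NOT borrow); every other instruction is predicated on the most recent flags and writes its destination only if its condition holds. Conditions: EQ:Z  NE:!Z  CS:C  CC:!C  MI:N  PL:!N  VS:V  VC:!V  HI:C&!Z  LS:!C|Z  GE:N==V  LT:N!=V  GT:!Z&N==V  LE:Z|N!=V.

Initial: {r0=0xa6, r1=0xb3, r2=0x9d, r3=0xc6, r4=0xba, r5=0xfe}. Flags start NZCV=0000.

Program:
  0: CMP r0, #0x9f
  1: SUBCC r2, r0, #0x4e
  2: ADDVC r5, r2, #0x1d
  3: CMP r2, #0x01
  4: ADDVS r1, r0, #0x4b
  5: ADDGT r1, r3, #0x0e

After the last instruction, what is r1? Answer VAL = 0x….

0: ✓ CMP  NZCV=0010
1: · SUBCC
2: ✓ ADDVC  r5←0xba
3: ✓ CMP  NZCV=1010
4: · ADDVS
5: · ADDGT

VAL = 0xb3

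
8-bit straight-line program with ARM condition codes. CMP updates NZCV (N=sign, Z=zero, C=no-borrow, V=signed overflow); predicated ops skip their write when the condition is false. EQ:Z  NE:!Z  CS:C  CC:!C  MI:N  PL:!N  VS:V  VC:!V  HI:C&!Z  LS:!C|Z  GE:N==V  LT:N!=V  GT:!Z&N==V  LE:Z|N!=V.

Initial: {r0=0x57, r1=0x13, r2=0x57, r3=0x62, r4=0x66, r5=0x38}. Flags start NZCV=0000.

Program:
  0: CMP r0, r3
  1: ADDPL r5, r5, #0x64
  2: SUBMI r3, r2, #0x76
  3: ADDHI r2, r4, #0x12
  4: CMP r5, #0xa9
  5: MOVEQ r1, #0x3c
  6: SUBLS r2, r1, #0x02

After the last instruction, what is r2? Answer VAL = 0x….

[0] flags=1000 → (cmp)
[1] flags=1000 PL?F → skip
[2] flags=1000 MI?T → r3=0xe1
[3] flags=1000 HI?F → skip
[4] flags=1001 → (cmp)
[5] flags=1001 EQ?F → skip
[6] flags=1001 LS?T → r2=0x11

VAL = 0x11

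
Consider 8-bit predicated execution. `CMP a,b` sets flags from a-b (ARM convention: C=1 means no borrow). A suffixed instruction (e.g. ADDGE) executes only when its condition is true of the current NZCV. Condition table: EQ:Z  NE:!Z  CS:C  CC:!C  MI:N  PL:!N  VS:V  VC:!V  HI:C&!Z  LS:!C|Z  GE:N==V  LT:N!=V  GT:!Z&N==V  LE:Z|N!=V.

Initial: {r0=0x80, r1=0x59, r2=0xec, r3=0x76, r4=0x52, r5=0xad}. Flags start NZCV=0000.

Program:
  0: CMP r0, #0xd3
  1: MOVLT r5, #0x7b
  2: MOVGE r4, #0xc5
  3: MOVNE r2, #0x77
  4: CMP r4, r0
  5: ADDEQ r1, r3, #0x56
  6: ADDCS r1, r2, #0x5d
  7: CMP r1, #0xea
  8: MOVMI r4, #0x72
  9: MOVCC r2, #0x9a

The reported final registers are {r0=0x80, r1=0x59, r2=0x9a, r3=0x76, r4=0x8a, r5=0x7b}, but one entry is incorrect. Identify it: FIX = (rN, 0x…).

FIX = (r4, 0x52)

[0] flags=1000 → (cmp)
[1] flags=1000 LT?T → r5=0x7b
[2] flags=1000 GE?F → skip
[3] flags=1000 NE?T → r2=0x77
[4] flags=1001 → (cmp)
[5] flags=1001 EQ?F → skip
[6] flags=1001 CS?F → skip
[7] flags=0000 → (cmp)
[8] flags=0000 MI?F → skip
[9] flags=0000 CC?T → r2=0x9a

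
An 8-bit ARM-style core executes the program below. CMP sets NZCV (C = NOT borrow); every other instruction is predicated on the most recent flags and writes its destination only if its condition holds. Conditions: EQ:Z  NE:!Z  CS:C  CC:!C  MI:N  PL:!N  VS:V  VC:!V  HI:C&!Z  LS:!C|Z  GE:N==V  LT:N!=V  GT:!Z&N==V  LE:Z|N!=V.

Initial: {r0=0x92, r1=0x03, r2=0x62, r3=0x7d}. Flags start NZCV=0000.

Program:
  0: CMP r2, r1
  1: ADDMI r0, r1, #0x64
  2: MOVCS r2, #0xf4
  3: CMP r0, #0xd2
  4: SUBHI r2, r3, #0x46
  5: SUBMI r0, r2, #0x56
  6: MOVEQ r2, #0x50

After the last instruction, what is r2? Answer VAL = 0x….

0: ✓ CMP  NZCV=0010
1: · ADDMI
2: ✓ MOVCS  r2←0xf4
3: ✓ CMP  NZCV=1000
4: · SUBHI
5: ✓ SUBMI  r0←0x9e
6: · MOVEQ

VAL = 0xf4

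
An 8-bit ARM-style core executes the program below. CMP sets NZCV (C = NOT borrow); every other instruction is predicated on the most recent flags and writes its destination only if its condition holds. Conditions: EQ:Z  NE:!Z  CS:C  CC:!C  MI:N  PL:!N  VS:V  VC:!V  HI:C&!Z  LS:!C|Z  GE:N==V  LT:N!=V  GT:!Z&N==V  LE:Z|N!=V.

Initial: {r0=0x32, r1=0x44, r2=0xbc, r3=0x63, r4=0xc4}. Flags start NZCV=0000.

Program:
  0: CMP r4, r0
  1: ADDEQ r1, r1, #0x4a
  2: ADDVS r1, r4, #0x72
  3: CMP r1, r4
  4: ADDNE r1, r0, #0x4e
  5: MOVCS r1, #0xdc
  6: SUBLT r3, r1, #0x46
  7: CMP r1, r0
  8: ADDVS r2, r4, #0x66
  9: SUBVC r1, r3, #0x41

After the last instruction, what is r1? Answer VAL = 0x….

VAL = 0x80

[0] flags=1010 → (cmp)
[1] flags=1010 EQ?F → skip
[2] flags=1010 VS?F → skip
[3] flags=1001 → (cmp)
[4] flags=1001 NE?T → r1=0x80
[5] flags=1001 CS?F → skip
[6] flags=1001 LT?F → skip
[7] flags=0011 → (cmp)
[8] flags=0011 VS?T → r2=0x2a
[9] flags=0011 VC?F → skip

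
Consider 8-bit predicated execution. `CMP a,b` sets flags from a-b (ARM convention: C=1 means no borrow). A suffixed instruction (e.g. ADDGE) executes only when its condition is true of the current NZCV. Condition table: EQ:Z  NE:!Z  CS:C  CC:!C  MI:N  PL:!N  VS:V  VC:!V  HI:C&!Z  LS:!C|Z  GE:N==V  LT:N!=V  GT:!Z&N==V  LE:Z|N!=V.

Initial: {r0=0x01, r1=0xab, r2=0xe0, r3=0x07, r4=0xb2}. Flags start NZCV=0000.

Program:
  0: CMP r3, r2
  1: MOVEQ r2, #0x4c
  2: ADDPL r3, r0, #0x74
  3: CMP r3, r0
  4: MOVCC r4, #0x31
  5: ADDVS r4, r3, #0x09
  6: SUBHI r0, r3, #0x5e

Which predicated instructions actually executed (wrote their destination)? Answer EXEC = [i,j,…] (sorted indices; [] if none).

EXEC = [2,6]

[0] flags=0000 → (cmp)
[1] flags=0000 EQ?F → skip
[2] flags=0000 PL?T → r3=0x75
[3] flags=0010 → (cmp)
[4] flags=0010 CC?F → skip
[5] flags=0010 VS?F → skip
[6] flags=0010 HI?T → r0=0x17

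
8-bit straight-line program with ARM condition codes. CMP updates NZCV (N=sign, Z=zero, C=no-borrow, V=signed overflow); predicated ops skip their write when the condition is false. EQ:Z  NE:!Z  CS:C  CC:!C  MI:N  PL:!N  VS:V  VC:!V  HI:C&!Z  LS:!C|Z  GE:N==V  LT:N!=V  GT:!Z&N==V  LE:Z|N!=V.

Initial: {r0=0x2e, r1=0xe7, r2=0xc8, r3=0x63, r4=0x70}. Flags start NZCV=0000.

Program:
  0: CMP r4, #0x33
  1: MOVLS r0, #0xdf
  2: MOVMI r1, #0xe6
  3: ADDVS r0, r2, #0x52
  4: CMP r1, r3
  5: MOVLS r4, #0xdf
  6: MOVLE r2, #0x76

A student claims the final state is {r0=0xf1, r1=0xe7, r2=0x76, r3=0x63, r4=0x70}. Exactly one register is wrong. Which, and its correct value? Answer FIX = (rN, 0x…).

0: ✓ CMP  NZCV=0010
1: · MOVLS
2: · MOVMI
3: · ADDVS
4: ✓ CMP  NZCV=1010
5: · MOVLS
6: ✓ MOVLE  r2←0x76

FIX = (r0, 0x2e)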